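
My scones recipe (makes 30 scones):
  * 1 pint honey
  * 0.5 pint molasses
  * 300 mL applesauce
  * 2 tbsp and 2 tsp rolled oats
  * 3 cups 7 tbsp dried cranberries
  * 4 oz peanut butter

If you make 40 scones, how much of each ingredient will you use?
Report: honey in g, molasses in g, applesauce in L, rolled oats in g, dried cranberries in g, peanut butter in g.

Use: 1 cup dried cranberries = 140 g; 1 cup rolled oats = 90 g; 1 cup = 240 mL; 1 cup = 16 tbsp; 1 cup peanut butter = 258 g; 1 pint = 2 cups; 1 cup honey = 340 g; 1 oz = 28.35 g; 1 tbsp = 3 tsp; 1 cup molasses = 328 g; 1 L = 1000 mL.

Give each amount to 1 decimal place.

honey: 906.7 g; molasses: 437.3 g; applesauce: 0.4 L; rolled oats: 20.0 g; dried cranberries: 641.7 g; peanut butter: 151.2 g

Scaling factor: 40/30 = 4/3.
honey: 1 pint × 4/3 × 2 cup/pint × 340 g/cup ≈ 906.7 g
molasses: 0.5 pint × 4/3 × 2 cup/pint × 328 g/cup ≈ 437.3 g
applesauce: 300 mL × 4/3 ÷ 1000 mL/L = 0.4 L
rolled oats: (2 tbsp + 2 tsp = 8/3 tbsp) × 4/3 ÷ 16 tbsp/cup × 90 g/cup = 20.0 g
dried cranberries: (3 cup + 7 tbsp = 3.4375 cup) × 4/3 × 140 g/cup ≈ 641.7 g
peanut butter: 4 oz × 4/3 × 28.35 g/oz = 151.2 g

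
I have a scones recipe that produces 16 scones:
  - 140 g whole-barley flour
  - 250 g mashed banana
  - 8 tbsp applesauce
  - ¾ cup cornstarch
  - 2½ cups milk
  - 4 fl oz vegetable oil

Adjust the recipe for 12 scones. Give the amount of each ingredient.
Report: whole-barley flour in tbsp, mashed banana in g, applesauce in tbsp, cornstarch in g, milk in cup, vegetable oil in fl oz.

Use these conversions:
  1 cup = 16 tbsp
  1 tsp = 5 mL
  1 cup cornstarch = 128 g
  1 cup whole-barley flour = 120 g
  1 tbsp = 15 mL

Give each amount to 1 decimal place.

Scaling factor: 12/16 = 3/4 = 0.75.
whole-barley flour: 140 g × 3/4 ÷ 120 g/cup × 16 tbsp/cup = 14.0 tbsp
mashed banana: 250 g × 3/4 = 187.5 g
applesauce: 8 tbsp × 3/4 = 6.0 tbsp
cornstarch: 0.75 cup × 3/4 × 128 g/cup = 72.0 g
milk: 2.5 cup × 3/4 ≈ 1.9 cup
vegetable oil: 4 fl oz × 3/4 = 3.0 fl oz

whole-barley flour: 14.0 tbsp; mashed banana: 187.5 g; applesauce: 6.0 tbsp; cornstarch: 72.0 g; milk: 1.9 cup; vegetable oil: 3.0 fl oz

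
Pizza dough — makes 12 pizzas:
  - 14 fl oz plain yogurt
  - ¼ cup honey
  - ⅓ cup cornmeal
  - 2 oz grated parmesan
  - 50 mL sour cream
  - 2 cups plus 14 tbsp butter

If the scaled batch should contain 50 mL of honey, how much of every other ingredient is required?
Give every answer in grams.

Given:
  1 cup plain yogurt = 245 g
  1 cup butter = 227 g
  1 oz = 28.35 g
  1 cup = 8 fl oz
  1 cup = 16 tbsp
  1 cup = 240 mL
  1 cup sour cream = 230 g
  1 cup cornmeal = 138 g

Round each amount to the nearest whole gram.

plain yogurt: 357 g; cornmeal: 38 g; grated parmesan: 47 g; sour cream: 40 g; butter: 544 g

The original recipe has 60 mL of honey, so the scaling factor is 50 ÷ 60 = 5/6.
plain yogurt: 14 fl oz × 5/6 ÷ 8 fl oz/cup × 245 g/cup ≈ 357 g
cornmeal: 1/3 cup × 5/6 × 138 g/cup ≈ 38 g
grated parmesan: 2 oz × 5/6 × 28.35 g/oz ≈ 47 g
sour cream: 50 mL × 5/6 ÷ 240 mL/cup × 230 g/cup ≈ 40 g
butter: (2 cup + 14 tbsp = 2.875 cup) × 5/6 × 227 g/cup ≈ 544 g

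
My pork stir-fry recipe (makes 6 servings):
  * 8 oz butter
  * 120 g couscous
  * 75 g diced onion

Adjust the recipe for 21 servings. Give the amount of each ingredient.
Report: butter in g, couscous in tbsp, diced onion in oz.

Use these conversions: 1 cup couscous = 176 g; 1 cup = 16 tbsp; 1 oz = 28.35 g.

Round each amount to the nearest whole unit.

Scaling factor: 21/6 = 7/2 = 3.5.
butter: 8 oz × 7/2 × 28.35 g/oz ≈ 794 g
couscous: 120 g × 7/2 ÷ 176 g/cup × 16 tbsp/cup ≈ 38 tbsp
diced onion: 75 g × 7/2 ÷ 28.35 g/oz ≈ 9 oz

butter: 794 g; couscous: 38 tbsp; diced onion: 9 oz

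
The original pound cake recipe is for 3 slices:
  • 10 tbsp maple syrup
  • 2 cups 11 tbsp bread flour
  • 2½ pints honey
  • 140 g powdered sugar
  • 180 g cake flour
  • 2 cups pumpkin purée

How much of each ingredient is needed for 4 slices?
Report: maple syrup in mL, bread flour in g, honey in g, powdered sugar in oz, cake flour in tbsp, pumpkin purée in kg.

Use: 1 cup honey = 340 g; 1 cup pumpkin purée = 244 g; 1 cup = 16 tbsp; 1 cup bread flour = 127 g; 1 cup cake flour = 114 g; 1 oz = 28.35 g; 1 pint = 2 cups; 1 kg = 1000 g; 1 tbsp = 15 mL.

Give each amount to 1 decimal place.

Scaling factor: 4/3.
maple syrup: 10 tbsp × 4/3 × 15 mL/tbsp = 200.0 mL
bread flour: (2 cup + 11 tbsp = 2.6875 cup) × 4/3 × 127 g/cup ≈ 455.1 g
honey: 2.5 pint × 4/3 × 2 cup/pint × 340 g/cup ≈ 2266.7 g
powdered sugar: 140 g × 4/3 ÷ 28.35 g/oz ≈ 6.6 oz
cake flour: 180 g × 4/3 ÷ 114 g/cup × 16 tbsp/cup ≈ 33.7 tbsp
pumpkin purée: 2 cup × 4/3 × 244 g/cup ÷ 1000 g/kg ≈ 0.7 kg

maple syrup: 200.0 mL; bread flour: 455.1 g; honey: 2266.7 g; powdered sugar: 6.6 oz; cake flour: 33.7 tbsp; pumpkin purée: 0.7 kg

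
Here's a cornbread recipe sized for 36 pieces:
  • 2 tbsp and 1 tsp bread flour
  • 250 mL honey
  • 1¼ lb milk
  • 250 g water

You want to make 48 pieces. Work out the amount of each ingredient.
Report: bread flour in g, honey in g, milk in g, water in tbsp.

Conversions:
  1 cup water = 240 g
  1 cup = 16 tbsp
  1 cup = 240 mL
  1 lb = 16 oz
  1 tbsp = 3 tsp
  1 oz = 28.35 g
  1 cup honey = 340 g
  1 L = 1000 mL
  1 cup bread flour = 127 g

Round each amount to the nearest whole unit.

Scaling factor: 48/36 = 4/3.
bread flour: (2 tbsp + 1 tsp = 7/3 tbsp) × 4/3 ÷ 16 tbsp/cup × 127 g/cup ≈ 25 g
honey: 250 mL × 4/3 ÷ 240 mL/cup × 340 g/cup ≈ 472 g
milk: 1.25 lb × 4/3 × 16 oz/lb × 28.35 g/oz = 756 g
water: 250 g × 4/3 ÷ 240 g/cup × 16 tbsp/cup ≈ 22 tbsp

bread flour: 25 g; honey: 472 g; milk: 756 g; water: 22 tbsp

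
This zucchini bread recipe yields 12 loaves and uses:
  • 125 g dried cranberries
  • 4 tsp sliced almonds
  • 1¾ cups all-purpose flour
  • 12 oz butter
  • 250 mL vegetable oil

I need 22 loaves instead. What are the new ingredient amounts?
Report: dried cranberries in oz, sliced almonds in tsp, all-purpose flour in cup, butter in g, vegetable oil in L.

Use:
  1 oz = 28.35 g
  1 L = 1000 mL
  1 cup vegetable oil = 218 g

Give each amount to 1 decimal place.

dried cranberries: 8.1 oz; sliced almonds: 7.3 tsp; all-purpose flour: 3.2 cup; butter: 623.7 g; vegetable oil: 0.5 L

Scaling factor: 22/12 = 11/6.
dried cranberries: 125 g × 11/6 ÷ 28.35 g/oz ≈ 8.1 oz
sliced almonds: 4 tsp × 11/6 ≈ 7.3 tsp
all-purpose flour: 1.75 cup × 11/6 ≈ 3.2 cup
butter: 12 oz × 11/6 × 28.35 g/oz = 623.7 g
vegetable oil: 250 mL × 11/6 ÷ 1000 mL/L ≈ 0.5 L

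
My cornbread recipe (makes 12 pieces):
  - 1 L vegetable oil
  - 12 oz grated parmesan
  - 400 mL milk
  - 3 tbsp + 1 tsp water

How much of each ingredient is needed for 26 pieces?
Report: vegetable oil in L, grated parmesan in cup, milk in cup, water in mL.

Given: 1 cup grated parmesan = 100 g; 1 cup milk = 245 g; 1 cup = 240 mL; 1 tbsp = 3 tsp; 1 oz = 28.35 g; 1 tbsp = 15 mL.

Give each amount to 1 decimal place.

Scaling factor: 26/12 = 13/6.
vegetable oil: 1 L × 13/6 ≈ 2.2 L
grated parmesan: 12 oz × 13/6 × 28.35 g/oz ÷ 100 g/cup ≈ 7.4 cup
milk: 400 mL × 13/6 ÷ 240 mL/cup ≈ 3.6 cup
water: (3 tbsp + 1 tsp = 10/3 tbsp) × 13/6 × 15 mL/tbsp ≈ 108.3 mL

vegetable oil: 2.2 L; grated parmesan: 7.4 cup; milk: 3.6 cup; water: 108.3 mL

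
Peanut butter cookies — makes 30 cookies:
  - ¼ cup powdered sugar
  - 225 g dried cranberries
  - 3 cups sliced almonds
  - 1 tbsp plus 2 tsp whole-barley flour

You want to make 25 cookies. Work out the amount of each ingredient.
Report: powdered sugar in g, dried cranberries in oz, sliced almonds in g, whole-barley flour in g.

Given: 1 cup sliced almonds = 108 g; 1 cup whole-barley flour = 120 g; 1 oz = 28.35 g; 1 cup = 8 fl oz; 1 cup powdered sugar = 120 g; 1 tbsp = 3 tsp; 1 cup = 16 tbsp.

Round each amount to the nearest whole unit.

Scaling factor: 25/30 = 5/6.
powdered sugar: 0.25 cup × 5/6 × 120 g/cup = 25 g
dried cranberries: 225 g × 5/6 ÷ 28.35 g/oz ≈ 7 oz
sliced almonds: 3 cup × 5/6 × 108 g/cup = 270 g
whole-barley flour: (1 tbsp + 2 tsp = 5/3 tbsp) × 5/6 ÷ 16 tbsp/cup × 120 g/cup ≈ 10 g

powdered sugar: 25 g; dried cranberries: 7 oz; sliced almonds: 270 g; whole-barley flour: 10 g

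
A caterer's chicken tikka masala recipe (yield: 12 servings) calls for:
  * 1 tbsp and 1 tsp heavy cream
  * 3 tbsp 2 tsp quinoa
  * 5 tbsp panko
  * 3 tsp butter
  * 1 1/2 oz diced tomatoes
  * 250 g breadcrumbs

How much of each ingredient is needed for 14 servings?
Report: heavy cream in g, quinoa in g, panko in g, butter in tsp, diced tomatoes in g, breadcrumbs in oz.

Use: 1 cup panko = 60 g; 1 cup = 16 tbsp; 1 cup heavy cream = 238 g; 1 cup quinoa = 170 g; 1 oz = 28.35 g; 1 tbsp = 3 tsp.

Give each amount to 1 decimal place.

heavy cream: 23.1 g; quinoa: 45.5 g; panko: 21.9 g; butter: 3.5 tsp; diced tomatoes: 49.6 g; breadcrumbs: 10.3 oz

Scaling factor: 14/12 = 7/6.
heavy cream: (1 tbsp + 1 tsp = 4/3 tbsp) × 7/6 ÷ 16 tbsp/cup × 238 g/cup ≈ 23.1 g
quinoa: (3 tbsp + 2 tsp = 11/3 tbsp) × 7/6 ÷ 16 tbsp/cup × 170 g/cup ≈ 45.5 g
panko: 5 tbsp × 7/6 ÷ 16 tbsp/cup × 60 g/cup ≈ 21.9 g
butter: 3 tsp × 7/6 = 3.5 tsp
diced tomatoes: 1.5 oz × 7/6 × 28.35 g/oz ≈ 49.6 g
breadcrumbs: 250 g × 7/6 ÷ 28.35 g/oz ≈ 10.3 oz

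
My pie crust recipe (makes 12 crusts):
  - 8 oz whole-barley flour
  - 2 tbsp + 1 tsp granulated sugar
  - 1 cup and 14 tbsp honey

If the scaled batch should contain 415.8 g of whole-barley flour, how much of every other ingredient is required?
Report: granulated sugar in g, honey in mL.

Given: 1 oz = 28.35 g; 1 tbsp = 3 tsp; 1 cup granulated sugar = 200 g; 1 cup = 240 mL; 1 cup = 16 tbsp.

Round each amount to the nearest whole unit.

granulated sugar: 53 g; honey: 825 mL

The original recipe has 226.8 g of whole-barley flour, so the scaling factor is 415.8 ÷ 226.8 = 11/6.
granulated sugar: (2 tbsp + 1 tsp = 7/3 tbsp) × 11/6 ÷ 16 tbsp/cup × 200 g/cup ≈ 53 g
honey: (1 cup + 14 tbsp = 1.875 cup) × 11/6 × 240 mL/cup = 825 mL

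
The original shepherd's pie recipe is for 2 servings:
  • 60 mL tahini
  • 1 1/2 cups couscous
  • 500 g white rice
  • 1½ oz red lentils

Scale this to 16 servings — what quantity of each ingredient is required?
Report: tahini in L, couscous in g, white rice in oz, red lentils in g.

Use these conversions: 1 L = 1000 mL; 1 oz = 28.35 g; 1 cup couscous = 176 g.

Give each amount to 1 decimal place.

Scaling factor: 16/2 = 8.
tahini: 60 mL × 8 ÷ 1000 mL/L ≈ 0.5 L
couscous: 1.5 cup × 8 × 176 g/cup = 2112.0 g
white rice: 500 g × 8 ÷ 28.35 g/oz ≈ 141.1 oz
red lentils: 1.5 oz × 8 × 28.35 g/oz = 340.2 g

tahini: 0.5 L; couscous: 2112.0 g; white rice: 141.1 oz; red lentils: 340.2 g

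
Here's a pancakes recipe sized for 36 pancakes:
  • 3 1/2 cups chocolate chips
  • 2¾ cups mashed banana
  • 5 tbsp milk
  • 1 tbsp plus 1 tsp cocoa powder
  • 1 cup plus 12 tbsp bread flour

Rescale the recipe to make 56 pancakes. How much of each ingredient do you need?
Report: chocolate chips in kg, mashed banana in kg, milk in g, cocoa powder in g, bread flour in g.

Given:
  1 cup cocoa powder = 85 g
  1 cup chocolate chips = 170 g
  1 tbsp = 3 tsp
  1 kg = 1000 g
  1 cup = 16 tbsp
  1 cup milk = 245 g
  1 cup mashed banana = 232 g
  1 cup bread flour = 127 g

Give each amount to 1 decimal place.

chocolate chips: 0.9 kg; mashed banana: 1.0 kg; milk: 119.1 g; cocoa powder: 11.0 g; bread flour: 345.7 g

Scaling factor: 56/36 = 14/9.
chocolate chips: 3.5 cup × 14/9 × 170 g/cup ÷ 1000 g/kg ≈ 0.9 kg
mashed banana: 2.75 cup × 14/9 × 232 g/cup ÷ 1000 g/kg ≈ 1.0 kg
milk: 5 tbsp × 14/9 ÷ 16 tbsp/cup × 245 g/cup ≈ 119.1 g
cocoa powder: (1 tbsp + 1 tsp = 4/3 tbsp) × 14/9 ÷ 16 tbsp/cup × 85 g/cup ≈ 11.0 g
bread flour: (1 cup + 12 tbsp = 1.75 cup) × 14/9 × 127 g/cup ≈ 345.7 g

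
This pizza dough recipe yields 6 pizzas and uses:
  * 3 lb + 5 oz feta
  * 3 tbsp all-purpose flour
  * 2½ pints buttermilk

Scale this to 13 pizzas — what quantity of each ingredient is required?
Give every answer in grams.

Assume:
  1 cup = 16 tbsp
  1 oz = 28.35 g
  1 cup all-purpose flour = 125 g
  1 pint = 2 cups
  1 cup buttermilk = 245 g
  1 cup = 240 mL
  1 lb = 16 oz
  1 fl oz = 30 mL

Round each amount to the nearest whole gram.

Scaling factor: 13/6.
feta: (3 lb + 5 oz = 3.3125 lb) × 13/6 × 16 oz/lb × 28.35 g/oz ≈ 3256 g
all-purpose flour: 3 tbsp × 13/6 ÷ 16 tbsp/cup × 125 g/cup ≈ 51 g
buttermilk: 2.5 pint × 13/6 × 2 cup/pint × 245 g/cup ≈ 2654 g

feta: 3256 g; all-purpose flour: 51 g; buttermilk: 2654 g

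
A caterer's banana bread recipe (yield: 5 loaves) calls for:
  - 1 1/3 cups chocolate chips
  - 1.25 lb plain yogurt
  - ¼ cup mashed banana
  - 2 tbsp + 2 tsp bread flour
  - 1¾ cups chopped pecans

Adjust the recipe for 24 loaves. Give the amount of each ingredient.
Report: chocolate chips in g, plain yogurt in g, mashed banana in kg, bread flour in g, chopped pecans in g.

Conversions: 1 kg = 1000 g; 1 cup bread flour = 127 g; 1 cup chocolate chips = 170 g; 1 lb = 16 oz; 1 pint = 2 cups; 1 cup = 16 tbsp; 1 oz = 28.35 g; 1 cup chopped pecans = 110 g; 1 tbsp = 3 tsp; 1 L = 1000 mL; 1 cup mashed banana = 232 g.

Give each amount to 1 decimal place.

Scaling factor: 24/5 = 4.8.
chocolate chips: 4/3 cup × 24/5 × 170 g/cup = 1088.0 g
plain yogurt: 1.25 lb × 24/5 × 16 oz/lb × 28.35 g/oz = 2721.6 g
mashed banana: 0.25 cup × 24/5 × 232 g/cup ÷ 1000 g/kg ≈ 0.3 kg
bread flour: (2 tbsp + 2 tsp = 8/3 tbsp) × 24/5 ÷ 16 tbsp/cup × 127 g/cup = 101.6 g
chopped pecans: 1.75 cup × 24/5 × 110 g/cup = 924.0 g

chocolate chips: 1088.0 g; plain yogurt: 2721.6 g; mashed banana: 0.3 kg; bread flour: 101.6 g; chopped pecans: 924.0 g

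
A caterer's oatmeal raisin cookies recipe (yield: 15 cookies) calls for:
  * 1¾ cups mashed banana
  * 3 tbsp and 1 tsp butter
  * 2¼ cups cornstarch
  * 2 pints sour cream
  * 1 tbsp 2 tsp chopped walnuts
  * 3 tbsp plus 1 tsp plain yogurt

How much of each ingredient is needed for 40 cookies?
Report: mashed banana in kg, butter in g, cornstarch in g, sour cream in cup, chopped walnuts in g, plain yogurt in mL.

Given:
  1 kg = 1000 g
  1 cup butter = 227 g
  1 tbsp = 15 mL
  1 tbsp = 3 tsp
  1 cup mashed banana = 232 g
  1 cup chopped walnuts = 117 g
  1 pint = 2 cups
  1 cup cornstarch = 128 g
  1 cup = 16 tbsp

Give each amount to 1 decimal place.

mashed banana: 1.1 kg; butter: 126.1 g; cornstarch: 768.0 g; sour cream: 10.7 cup; chopped walnuts: 32.5 g; plain yogurt: 133.3 mL

Scaling factor: 40/15 = 8/3.
mashed banana: 1.75 cup × 8/3 × 232 g/cup ÷ 1000 g/kg ≈ 1.1 kg
butter: (3 tbsp + 1 tsp = 10/3 tbsp) × 8/3 ÷ 16 tbsp/cup × 227 g/cup ≈ 126.1 g
cornstarch: 2.25 cup × 8/3 × 128 g/cup = 768.0 g
sour cream: 2 pint × 8/3 × 2 cup/pint ≈ 10.7 cup
chopped walnuts: (1 tbsp + 2 tsp = 5/3 tbsp) × 8/3 ÷ 16 tbsp/cup × 117 g/cup = 32.5 g
plain yogurt: (3 tbsp + 1 tsp = 10/3 tbsp) × 8/3 × 15 mL/tbsp ≈ 133.3 mL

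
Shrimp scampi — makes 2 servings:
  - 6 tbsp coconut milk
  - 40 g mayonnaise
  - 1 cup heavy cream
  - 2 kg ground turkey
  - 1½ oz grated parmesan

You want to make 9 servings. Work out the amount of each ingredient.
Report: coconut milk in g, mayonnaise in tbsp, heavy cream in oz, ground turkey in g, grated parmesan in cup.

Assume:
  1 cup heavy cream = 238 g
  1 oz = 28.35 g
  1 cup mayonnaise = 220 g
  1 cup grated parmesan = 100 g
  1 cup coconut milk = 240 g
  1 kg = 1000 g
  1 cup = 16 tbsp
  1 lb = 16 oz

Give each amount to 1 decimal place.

Scaling factor: 9/2 = 4.5.
coconut milk: 6 tbsp × 9/2 ÷ 16 tbsp/cup × 240 g/cup = 405.0 g
mayonnaise: 40 g × 9/2 ÷ 220 g/cup × 16 tbsp/cup ≈ 13.1 tbsp
heavy cream: 1 cup × 9/2 × 238 g/cup ÷ 28.35 g/oz ≈ 37.8 oz
ground turkey: 2 kg × 9/2 × 1000 g/kg = 9000.0 g
grated parmesan: 1.5 oz × 9/2 × 28.35 g/oz ÷ 100 g/cup ≈ 1.9 cup

coconut milk: 405.0 g; mayonnaise: 13.1 tbsp; heavy cream: 37.8 oz; ground turkey: 9000.0 g; grated parmesan: 1.9 cup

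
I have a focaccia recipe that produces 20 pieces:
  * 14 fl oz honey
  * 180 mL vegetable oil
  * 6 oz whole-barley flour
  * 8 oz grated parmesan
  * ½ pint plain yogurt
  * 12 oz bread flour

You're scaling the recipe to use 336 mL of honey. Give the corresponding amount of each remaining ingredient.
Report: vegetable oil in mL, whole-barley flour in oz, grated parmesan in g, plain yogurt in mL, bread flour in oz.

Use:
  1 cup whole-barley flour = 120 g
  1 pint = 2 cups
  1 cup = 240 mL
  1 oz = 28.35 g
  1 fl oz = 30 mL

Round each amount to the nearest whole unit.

vegetable oil: 144 mL; whole-barley flour: 5 oz; grated parmesan: 181 g; plain yogurt: 192 mL; bread flour: 10 oz

The original recipe has 420 mL of honey, so the scaling factor is 336 ÷ 420 = 4/5 = 0.8.
vegetable oil: 180 mL × 4/5 = 144 mL
whole-barley flour: 6 oz × 4/5 ≈ 5 oz
grated parmesan: 8 oz × 4/5 × 28.35 g/oz ≈ 181 g
plain yogurt: 0.5 pint × 4/5 × 2 cup/pint × 240 mL/cup = 192 mL
bread flour: 12 oz × 4/5 ≈ 10 oz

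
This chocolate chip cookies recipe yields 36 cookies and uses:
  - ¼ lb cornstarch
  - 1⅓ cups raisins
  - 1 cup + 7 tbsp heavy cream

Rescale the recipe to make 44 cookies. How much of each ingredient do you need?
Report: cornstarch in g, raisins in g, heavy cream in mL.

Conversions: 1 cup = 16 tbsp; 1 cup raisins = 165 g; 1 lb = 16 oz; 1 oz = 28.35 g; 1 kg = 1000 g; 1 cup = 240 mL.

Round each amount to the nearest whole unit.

Scaling factor: 44/36 = 11/9.
cornstarch: 0.25 lb × 11/9 × 16 oz/lb × 28.35 g/oz ≈ 139 g
raisins: 4/3 cup × 11/9 × 165 g/cup ≈ 269 g
heavy cream: (1 cup + 7 tbsp = 1.4375 cup) × 11/9 × 240 mL/cup ≈ 422 mL

cornstarch: 139 g; raisins: 269 g; heavy cream: 422 mL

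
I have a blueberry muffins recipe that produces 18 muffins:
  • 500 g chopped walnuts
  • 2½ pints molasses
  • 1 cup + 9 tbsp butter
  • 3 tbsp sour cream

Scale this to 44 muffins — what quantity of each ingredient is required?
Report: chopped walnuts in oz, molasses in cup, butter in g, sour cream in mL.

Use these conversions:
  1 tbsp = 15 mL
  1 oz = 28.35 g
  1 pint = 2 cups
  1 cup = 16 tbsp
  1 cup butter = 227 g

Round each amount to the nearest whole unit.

chopped walnuts: 43 oz; molasses: 12 cup; butter: 867 g; sour cream: 110 mL

Scaling factor: 44/18 = 22/9.
chopped walnuts: 500 g × 22/9 ÷ 28.35 g/oz ≈ 43 oz
molasses: 2.5 pint × 22/9 × 2 cup/pint ≈ 12 cup
butter: (1 cup + 9 tbsp = 1.5625 cup) × 22/9 × 227 g/cup ≈ 867 g
sour cream: 3 tbsp × 22/9 × 15 mL/tbsp = 110 mL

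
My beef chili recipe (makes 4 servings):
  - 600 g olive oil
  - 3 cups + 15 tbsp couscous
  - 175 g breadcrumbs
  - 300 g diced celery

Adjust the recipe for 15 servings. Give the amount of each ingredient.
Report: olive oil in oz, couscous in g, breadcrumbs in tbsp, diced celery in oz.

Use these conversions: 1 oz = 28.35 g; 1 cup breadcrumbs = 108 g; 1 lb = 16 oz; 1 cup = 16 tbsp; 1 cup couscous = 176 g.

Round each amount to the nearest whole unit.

olive oil: 79 oz; couscous: 2599 g; breadcrumbs: 97 tbsp; diced celery: 40 oz

Scaling factor: 15/4 = 3.75.
olive oil: 600 g × 15/4 ÷ 28.35 g/oz ≈ 79 oz
couscous: (3 cup + 15 tbsp = 3.9375 cup) × 15/4 × 176 g/cup ≈ 2599 g
breadcrumbs: 175 g × 15/4 ÷ 108 g/cup × 16 tbsp/cup ≈ 97 tbsp
diced celery: 300 g × 15/4 ÷ 28.35 g/oz ≈ 40 oz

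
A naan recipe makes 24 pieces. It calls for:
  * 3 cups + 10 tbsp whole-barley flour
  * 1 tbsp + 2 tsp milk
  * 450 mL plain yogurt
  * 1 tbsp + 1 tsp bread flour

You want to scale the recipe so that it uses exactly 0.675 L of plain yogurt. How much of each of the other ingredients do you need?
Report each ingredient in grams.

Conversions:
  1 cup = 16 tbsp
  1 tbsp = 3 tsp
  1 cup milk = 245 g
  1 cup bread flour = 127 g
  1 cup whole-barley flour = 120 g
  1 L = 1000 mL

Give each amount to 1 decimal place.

The original recipe has 0.45 L of plain yogurt, so the scaling factor is 0.675 ÷ 0.45 = 3/2 = 1.5.
whole-barley flour: (3 cup + 10 tbsp = 3.625 cup) × 3/2 × 120 g/cup = 652.5 g
milk: (1 tbsp + 2 tsp = 5/3 tbsp) × 3/2 ÷ 16 tbsp/cup × 245 g/cup ≈ 38.3 g
bread flour: (1 tbsp + 1 tsp = 4/3 tbsp) × 3/2 ÷ 16 tbsp/cup × 127 g/cup ≈ 15.9 g

whole-barley flour: 652.5 g; milk: 38.3 g; bread flour: 15.9 g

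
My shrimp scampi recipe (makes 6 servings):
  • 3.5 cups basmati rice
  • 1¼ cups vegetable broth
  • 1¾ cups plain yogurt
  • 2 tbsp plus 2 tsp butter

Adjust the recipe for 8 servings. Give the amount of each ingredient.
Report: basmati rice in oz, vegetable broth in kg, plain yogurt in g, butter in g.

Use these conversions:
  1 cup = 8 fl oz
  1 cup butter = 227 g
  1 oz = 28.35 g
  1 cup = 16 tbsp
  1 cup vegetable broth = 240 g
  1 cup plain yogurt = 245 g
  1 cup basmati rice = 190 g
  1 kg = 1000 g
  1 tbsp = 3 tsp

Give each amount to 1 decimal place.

Scaling factor: 8/6 = 4/3.
basmati rice: 3.5 cup × 4/3 × 190 g/cup ÷ 28.35 g/oz ≈ 31.3 oz
vegetable broth: 1.25 cup × 4/3 × 240 g/cup ÷ 1000 g/kg = 0.4 kg
plain yogurt: 1.75 cup × 4/3 × 245 g/cup ≈ 571.7 g
butter: (2 tbsp + 2 tsp = 8/3 tbsp) × 4/3 ÷ 16 tbsp/cup × 227 g/cup ≈ 50.4 g

basmati rice: 31.3 oz; vegetable broth: 0.4 kg; plain yogurt: 571.7 g; butter: 50.4 g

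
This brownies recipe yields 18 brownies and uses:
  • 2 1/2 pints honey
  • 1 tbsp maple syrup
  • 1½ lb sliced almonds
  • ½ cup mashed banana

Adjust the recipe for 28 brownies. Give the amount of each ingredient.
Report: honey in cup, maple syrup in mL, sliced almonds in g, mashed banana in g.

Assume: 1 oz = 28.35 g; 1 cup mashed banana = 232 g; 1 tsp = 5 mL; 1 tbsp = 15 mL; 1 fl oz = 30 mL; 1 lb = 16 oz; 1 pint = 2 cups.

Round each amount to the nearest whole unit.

Scaling factor: 28/18 = 14/9.
honey: 2.5 pint × 14/9 × 2 cup/pint ≈ 8 cup
maple syrup: 1 tbsp × 14/9 × 15 mL/tbsp ≈ 23 mL
sliced almonds: 1.5 lb × 14/9 × 16 oz/lb × 28.35 g/oz ≈ 1058 g
mashed banana: 0.5 cup × 14/9 × 232 g/cup ≈ 180 g

honey: 8 cup; maple syrup: 23 mL; sliced almonds: 1058 g; mashed banana: 180 g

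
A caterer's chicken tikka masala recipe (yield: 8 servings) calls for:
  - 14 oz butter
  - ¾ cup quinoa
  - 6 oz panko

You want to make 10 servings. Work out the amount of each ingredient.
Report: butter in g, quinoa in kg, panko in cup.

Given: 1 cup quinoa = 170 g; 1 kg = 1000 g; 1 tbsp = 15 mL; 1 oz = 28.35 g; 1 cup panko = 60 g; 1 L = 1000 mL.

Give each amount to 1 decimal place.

Scaling factor: 10/8 = 5/4 = 1.25.
butter: 14 oz × 5/4 × 28.35 g/oz ≈ 496.1 g
quinoa: 0.75 cup × 5/4 × 170 g/cup ÷ 1000 g/kg ≈ 0.2 kg
panko: 6 oz × 5/4 × 28.35 g/oz ÷ 60 g/cup ≈ 3.5 cup

butter: 496.1 g; quinoa: 0.2 kg; panko: 3.5 cup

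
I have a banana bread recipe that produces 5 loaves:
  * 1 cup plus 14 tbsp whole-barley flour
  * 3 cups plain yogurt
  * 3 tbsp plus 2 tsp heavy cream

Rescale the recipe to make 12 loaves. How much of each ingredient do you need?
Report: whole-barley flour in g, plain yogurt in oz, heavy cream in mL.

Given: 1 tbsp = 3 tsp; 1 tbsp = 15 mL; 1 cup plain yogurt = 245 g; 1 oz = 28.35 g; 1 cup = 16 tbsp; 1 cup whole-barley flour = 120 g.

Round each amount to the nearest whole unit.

whole-barley flour: 540 g; plain yogurt: 62 oz; heavy cream: 132 mL

Scaling factor: 12/5 = 2.4.
whole-barley flour: (1 cup + 14 tbsp = 1.875 cup) × 12/5 × 120 g/cup = 540 g
plain yogurt: 3 cup × 12/5 × 245 g/cup ÷ 28.35 g/oz ≈ 62 oz
heavy cream: (3 tbsp + 2 tsp = 11/3 tbsp) × 12/5 × 15 mL/tbsp = 132 mL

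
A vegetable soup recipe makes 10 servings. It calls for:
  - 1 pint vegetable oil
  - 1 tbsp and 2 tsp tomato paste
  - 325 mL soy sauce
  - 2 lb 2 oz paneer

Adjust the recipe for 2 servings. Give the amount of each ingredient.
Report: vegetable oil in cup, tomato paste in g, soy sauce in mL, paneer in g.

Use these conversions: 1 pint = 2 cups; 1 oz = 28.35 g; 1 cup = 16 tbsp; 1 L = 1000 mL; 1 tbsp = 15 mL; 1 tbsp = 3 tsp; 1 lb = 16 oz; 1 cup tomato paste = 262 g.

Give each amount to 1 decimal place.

vegetable oil: 0.4 cup; tomato paste: 5.5 g; soy sauce: 65.0 mL; paneer: 192.8 g

Scaling factor: 2/10 = 1/5 = 0.2.
vegetable oil: 1 pint × 1/5 × 2 cup/pint = 0.4 cup
tomato paste: (1 tbsp + 2 tsp = 5/3 tbsp) × 1/5 ÷ 16 tbsp/cup × 262 g/cup ≈ 5.5 g
soy sauce: 325 mL × 1/5 = 65.0 mL
paneer: (2 lb + 2 oz = 2.125 lb) × 1/5 × 16 oz/lb × 28.35 g/oz ≈ 192.8 g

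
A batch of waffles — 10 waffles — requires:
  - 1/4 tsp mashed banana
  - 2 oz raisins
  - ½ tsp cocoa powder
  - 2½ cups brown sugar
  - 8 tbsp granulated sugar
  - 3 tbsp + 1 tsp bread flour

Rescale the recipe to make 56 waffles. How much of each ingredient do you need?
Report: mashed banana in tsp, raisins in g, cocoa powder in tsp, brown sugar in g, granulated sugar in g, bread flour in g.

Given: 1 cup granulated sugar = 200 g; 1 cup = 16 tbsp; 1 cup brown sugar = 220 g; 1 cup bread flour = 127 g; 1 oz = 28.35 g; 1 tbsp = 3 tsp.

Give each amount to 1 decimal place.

mashed banana: 1.4 tsp; raisins: 317.5 g; cocoa powder: 2.8 tsp; brown sugar: 3080.0 g; granulated sugar: 560.0 g; bread flour: 148.2 g

Scaling factor: 56/10 = 28/5 = 5.6.
mashed banana: 0.25 tsp × 28/5 = 1.4 tsp
raisins: 2 oz × 28/5 × 28.35 g/oz ≈ 317.5 g
cocoa powder: 0.5 tsp × 28/5 = 2.8 tsp
brown sugar: 2.5 cup × 28/5 × 220 g/cup = 3080.0 g
granulated sugar: 8 tbsp × 28/5 ÷ 16 tbsp/cup × 200 g/cup = 560.0 g
bread flour: (3 tbsp + 1 tsp = 10/3 tbsp) × 28/5 ÷ 16 tbsp/cup × 127 g/cup ≈ 148.2 g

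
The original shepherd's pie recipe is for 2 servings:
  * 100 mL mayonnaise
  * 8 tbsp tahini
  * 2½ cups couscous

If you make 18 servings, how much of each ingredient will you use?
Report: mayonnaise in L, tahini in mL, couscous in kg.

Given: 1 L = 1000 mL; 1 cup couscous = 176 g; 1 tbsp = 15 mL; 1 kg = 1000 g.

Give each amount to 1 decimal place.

mayonnaise: 0.9 L; tahini: 1080.0 mL; couscous: 4.0 kg

Scaling factor: 18/2 = 9.
mayonnaise: 100 mL × 9 ÷ 1000 mL/L = 0.9 L
tahini: 8 tbsp × 9 × 15 mL/tbsp = 1080.0 mL
couscous: 2.5 cup × 9 × 176 g/cup ÷ 1000 g/kg ≈ 4.0 kg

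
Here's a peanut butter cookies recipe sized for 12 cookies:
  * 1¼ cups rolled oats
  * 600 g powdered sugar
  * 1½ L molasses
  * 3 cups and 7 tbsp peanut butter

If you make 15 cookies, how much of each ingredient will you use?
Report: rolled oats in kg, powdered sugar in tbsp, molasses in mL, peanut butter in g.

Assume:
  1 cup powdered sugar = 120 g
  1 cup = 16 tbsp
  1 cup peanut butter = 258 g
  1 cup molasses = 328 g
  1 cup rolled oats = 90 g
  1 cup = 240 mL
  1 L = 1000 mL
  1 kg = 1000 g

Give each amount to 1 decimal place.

Scaling factor: 15/12 = 5/4 = 1.25.
rolled oats: 1.25 cup × 5/4 × 90 g/cup ÷ 1000 g/kg ≈ 0.1 kg
powdered sugar: 600 g × 5/4 ÷ 120 g/cup × 16 tbsp/cup = 100.0 tbsp
molasses: 1.5 L × 5/4 × 1000 mL/L = 1875.0 mL
peanut butter: (3 cup + 7 tbsp = 3.4375 cup) × 5/4 × 258 g/cup ≈ 1108.6 g

rolled oats: 0.1 kg; powdered sugar: 100.0 tbsp; molasses: 1875.0 mL; peanut butter: 1108.6 g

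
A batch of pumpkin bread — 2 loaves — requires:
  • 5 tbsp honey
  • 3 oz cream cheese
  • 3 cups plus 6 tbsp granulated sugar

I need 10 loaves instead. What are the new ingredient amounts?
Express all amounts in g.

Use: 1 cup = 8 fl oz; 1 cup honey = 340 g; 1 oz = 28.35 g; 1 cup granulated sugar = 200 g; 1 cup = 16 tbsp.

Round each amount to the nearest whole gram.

Scaling factor: 10/2 = 5.
honey: 5 tbsp × 5 ÷ 16 tbsp/cup × 340 g/cup ≈ 531 g
cream cheese: 3 oz × 5 × 28.35 g/oz ≈ 425 g
granulated sugar: (3 cup + 6 tbsp = 3.375 cup) × 5 × 200 g/cup = 3375 g

honey: 531 g; cream cheese: 425 g; granulated sugar: 3375 g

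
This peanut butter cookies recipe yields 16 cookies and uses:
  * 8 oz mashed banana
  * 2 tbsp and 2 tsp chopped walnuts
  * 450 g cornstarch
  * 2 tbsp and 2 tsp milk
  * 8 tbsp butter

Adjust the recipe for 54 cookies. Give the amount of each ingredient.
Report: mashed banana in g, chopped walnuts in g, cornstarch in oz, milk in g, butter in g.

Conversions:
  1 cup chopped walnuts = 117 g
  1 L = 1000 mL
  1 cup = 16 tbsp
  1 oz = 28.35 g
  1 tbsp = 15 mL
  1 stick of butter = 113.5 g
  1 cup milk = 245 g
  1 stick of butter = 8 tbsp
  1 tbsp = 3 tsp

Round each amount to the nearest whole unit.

mashed banana: 765 g; chopped walnuts: 66 g; cornstarch: 54 oz; milk: 138 g; butter: 383 g

Scaling factor: 54/16 = 27/8 = 3.375.
mashed banana: 8 oz × 27/8 × 28.35 g/oz ≈ 765 g
chopped walnuts: (2 tbsp + 2 tsp = 8/3 tbsp) × 27/8 ÷ 16 tbsp/cup × 117 g/cup ≈ 66 g
cornstarch: 450 g × 27/8 ÷ 28.35 g/oz ≈ 54 oz
milk: (2 tbsp + 2 tsp = 8/3 tbsp) × 27/8 ÷ 16 tbsp/cup × 245 g/cup ≈ 138 g
butter: 8 tbsp × 27/8 ÷ 8 tbsp/stick × 113.5 g/stick ≈ 383 g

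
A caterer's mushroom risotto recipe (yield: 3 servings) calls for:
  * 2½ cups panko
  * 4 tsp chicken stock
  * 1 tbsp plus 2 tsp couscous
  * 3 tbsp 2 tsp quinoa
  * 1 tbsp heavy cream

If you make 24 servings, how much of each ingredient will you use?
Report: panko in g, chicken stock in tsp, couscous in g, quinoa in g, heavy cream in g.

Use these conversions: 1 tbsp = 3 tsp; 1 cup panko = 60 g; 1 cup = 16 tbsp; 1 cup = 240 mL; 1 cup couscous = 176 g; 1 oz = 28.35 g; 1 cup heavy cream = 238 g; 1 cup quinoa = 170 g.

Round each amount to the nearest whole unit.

panko: 1200 g; chicken stock: 32 tsp; couscous: 147 g; quinoa: 312 g; heavy cream: 119 g

Scaling factor: 24/3 = 8.
panko: 2.5 cup × 8 × 60 g/cup = 1200 g
chicken stock: 4 tsp × 8 = 32 tsp
couscous: (1 tbsp + 2 tsp = 5/3 tbsp) × 8 ÷ 16 tbsp/cup × 176 g/cup ≈ 147 g
quinoa: (3 tbsp + 2 tsp = 11/3 tbsp) × 8 ÷ 16 tbsp/cup × 170 g/cup ≈ 312 g
heavy cream: 1 tbsp × 8 ÷ 16 tbsp/cup × 238 g/cup = 119 g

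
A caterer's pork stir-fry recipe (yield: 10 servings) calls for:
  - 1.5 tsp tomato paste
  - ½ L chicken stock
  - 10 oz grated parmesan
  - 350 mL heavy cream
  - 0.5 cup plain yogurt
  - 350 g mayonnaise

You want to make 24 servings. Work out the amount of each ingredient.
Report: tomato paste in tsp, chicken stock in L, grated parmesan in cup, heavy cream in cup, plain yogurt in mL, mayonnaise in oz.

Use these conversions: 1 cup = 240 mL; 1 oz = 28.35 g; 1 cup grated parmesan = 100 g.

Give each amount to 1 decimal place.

Scaling factor: 24/10 = 12/5 = 2.4.
tomato paste: 1.5 tsp × 12/5 = 3.6 tsp
chicken stock: 0.5 L × 12/5 = 1.2 L
grated parmesan: 10 oz × 12/5 × 28.35 g/oz ÷ 100 g/cup ≈ 6.8 cup
heavy cream: 350 mL × 12/5 ÷ 240 mL/cup = 3.5 cup
plain yogurt: 0.5 cup × 12/5 × 240 mL/cup = 288.0 mL
mayonnaise: 350 g × 12/5 ÷ 28.35 g/oz ≈ 29.6 oz

tomato paste: 3.6 tsp; chicken stock: 1.2 L; grated parmesan: 6.8 cup; heavy cream: 3.5 cup; plain yogurt: 288.0 mL; mayonnaise: 29.6 oz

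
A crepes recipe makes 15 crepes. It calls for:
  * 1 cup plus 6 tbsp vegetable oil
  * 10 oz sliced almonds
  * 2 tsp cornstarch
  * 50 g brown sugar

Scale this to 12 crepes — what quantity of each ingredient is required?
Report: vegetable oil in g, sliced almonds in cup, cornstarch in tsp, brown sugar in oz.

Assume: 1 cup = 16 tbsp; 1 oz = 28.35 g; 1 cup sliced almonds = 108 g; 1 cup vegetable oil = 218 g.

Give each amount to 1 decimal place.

Scaling factor: 12/15 = 4/5 = 0.8.
vegetable oil: (1 cup + 6 tbsp = 1.375 cup) × 4/5 × 218 g/cup = 239.8 g
sliced almonds: 10 oz × 4/5 × 28.35 g/oz ÷ 108 g/cup = 2.1 cup
cornstarch: 2 tsp × 4/5 = 1.6 tsp
brown sugar: 50 g × 4/5 ÷ 28.35 g/oz ≈ 1.4 oz

vegetable oil: 239.8 g; sliced almonds: 2.1 cup; cornstarch: 1.6 tsp; brown sugar: 1.4 oz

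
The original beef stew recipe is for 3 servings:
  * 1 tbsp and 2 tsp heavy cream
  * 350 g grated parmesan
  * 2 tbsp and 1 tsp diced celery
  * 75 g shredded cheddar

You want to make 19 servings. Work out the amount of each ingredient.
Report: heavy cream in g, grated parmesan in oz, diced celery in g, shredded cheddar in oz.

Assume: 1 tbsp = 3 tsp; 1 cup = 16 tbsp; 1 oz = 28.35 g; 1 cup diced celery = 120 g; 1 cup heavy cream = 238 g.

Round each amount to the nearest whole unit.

Scaling factor: 19/3.
heavy cream: (1 tbsp + 2 tsp = 5/3 tbsp) × 19/3 ÷ 16 tbsp/cup × 238 g/cup ≈ 157 g
grated parmesan: 350 g × 19/3 ÷ 28.35 g/oz ≈ 78 oz
diced celery: (2 tbsp + 1 tsp = 7/3 tbsp) × 19/3 ÷ 16 tbsp/cup × 120 g/cup ≈ 111 g
shredded cheddar: 75 g × 19/3 ÷ 28.35 g/oz ≈ 17 oz

heavy cream: 157 g; grated parmesan: 78 oz; diced celery: 111 g; shredded cheddar: 17 oz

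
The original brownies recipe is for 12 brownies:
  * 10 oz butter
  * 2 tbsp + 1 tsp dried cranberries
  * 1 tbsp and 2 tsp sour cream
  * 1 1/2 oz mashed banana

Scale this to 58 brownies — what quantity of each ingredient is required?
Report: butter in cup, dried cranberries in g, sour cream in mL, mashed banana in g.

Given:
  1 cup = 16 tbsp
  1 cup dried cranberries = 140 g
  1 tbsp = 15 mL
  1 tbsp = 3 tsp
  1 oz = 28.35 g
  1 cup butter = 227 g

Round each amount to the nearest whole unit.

butter: 6 cup; dried cranberries: 99 g; sour cream: 121 mL; mashed banana: 206 g

Scaling factor: 58/12 = 29/6.
butter: 10 oz × 29/6 × 28.35 g/oz ÷ 227 g/cup ≈ 6 cup
dried cranberries: (2 tbsp + 1 tsp = 7/3 tbsp) × 29/6 ÷ 16 tbsp/cup × 140 g/cup ≈ 99 g
sour cream: (1 tbsp + 2 tsp = 5/3 tbsp) × 29/6 × 15 mL/tbsp ≈ 121 mL
mashed banana: 1.5 oz × 29/6 × 28.35 g/oz ≈ 206 g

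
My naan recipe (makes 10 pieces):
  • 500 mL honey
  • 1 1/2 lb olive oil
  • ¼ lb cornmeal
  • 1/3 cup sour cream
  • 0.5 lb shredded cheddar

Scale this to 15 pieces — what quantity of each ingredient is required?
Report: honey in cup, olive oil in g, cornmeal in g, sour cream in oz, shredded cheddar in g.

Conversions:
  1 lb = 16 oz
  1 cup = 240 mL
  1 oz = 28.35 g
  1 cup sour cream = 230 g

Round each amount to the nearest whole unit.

honey: 3 cup; olive oil: 1021 g; cornmeal: 170 g; sour cream: 4 oz; shredded cheddar: 340 g

Scaling factor: 15/10 = 3/2 = 1.5.
honey: 500 mL × 3/2 ÷ 240 mL/cup ≈ 3 cup
olive oil: 1.5 lb × 3/2 × 16 oz/lb × 28.35 g/oz ≈ 1021 g
cornmeal: 0.25 lb × 3/2 × 16 oz/lb × 28.35 g/oz ≈ 170 g
sour cream: 1/3 cup × 3/2 × 230 g/cup ÷ 28.35 g/oz ≈ 4 oz
shredded cheddar: 0.5 lb × 3/2 × 16 oz/lb × 28.35 g/oz ≈ 340 g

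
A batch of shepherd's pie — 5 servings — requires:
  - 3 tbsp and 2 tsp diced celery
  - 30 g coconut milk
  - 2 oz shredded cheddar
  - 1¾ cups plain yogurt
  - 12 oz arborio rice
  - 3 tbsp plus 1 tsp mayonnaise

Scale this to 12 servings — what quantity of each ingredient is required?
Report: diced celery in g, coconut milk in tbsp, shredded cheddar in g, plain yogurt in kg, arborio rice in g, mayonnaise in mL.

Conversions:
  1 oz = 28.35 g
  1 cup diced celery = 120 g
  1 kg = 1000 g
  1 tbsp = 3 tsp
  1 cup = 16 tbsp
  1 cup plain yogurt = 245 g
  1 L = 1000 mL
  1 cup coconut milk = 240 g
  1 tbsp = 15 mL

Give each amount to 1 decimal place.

Scaling factor: 12/5 = 2.4.
diced celery: (3 tbsp + 2 tsp = 11/3 tbsp) × 12/5 ÷ 16 tbsp/cup × 120 g/cup = 66.0 g
coconut milk: 30 g × 12/5 ÷ 240 g/cup × 16 tbsp/cup = 4.8 tbsp
shredded cheddar: 2 oz × 12/5 × 28.35 g/oz ≈ 136.1 g
plain yogurt: 1.75 cup × 12/5 × 245 g/cup ÷ 1000 g/kg ≈ 1.0 kg
arborio rice: 12 oz × 12/5 × 28.35 g/oz ≈ 816.5 g
mayonnaise: (3 tbsp + 1 tsp = 10/3 tbsp) × 12/5 × 15 mL/tbsp = 120.0 mL

diced celery: 66.0 g; coconut milk: 4.8 tbsp; shredded cheddar: 136.1 g; plain yogurt: 1.0 kg; arborio rice: 816.5 g; mayonnaise: 120.0 mL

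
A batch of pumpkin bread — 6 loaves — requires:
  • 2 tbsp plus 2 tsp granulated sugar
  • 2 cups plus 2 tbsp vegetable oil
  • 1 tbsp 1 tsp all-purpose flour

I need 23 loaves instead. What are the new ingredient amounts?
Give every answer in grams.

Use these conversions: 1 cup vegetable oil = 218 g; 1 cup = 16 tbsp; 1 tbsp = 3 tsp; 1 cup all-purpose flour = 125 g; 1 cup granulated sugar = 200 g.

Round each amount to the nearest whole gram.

Scaling factor: 23/6.
granulated sugar: (2 tbsp + 2 tsp = 8/3 tbsp) × 23/6 ÷ 16 tbsp/cup × 200 g/cup ≈ 128 g
vegetable oil: (2 cup + 2 tbsp = 2.125 cup) × 23/6 × 218 g/cup ≈ 1776 g
all-purpose flour: (1 tbsp + 1 tsp = 4/3 tbsp) × 23/6 ÷ 16 tbsp/cup × 125 g/cup ≈ 40 g

granulated sugar: 128 g; vegetable oil: 1776 g; all-purpose flour: 40 g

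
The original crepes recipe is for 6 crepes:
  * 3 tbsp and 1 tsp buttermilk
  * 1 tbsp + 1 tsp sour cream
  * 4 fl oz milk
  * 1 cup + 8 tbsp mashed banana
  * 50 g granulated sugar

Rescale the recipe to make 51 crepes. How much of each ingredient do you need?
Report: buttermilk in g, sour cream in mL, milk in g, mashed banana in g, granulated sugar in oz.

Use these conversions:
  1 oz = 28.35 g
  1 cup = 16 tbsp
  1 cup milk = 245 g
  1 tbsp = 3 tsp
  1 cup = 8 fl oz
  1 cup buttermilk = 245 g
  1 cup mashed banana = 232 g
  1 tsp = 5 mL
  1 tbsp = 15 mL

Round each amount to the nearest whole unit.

Scaling factor: 51/6 = 17/2 = 8.5.
buttermilk: (3 tbsp + 1 tsp = 10/3 tbsp) × 17/2 ÷ 16 tbsp/cup × 245 g/cup ≈ 434 g
sour cream: (1 tbsp + 1 tsp = 4/3 tbsp) × 17/2 × 15 mL/tbsp = 170 mL
milk: 4 fl oz × 17/2 ÷ 8 fl oz/cup × 245 g/cup ≈ 1041 g
mashed banana: (1 cup + 8 tbsp = 1.5 cup) × 17/2 × 232 g/cup = 2958 g
granulated sugar: 50 g × 17/2 ÷ 28.35 g/oz ≈ 15 oz

buttermilk: 434 g; sour cream: 170 mL; milk: 1041 g; mashed banana: 2958 g; granulated sugar: 15 oz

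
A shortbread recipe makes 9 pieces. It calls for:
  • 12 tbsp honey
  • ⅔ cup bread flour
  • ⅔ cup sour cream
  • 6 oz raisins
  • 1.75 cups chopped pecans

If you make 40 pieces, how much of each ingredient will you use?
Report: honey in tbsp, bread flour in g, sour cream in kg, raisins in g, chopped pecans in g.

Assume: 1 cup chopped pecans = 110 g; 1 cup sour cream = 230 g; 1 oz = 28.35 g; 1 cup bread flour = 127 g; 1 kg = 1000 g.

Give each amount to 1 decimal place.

Scaling factor: 40/9.
honey: 12 tbsp × 40/9 ≈ 53.3 tbsp
bread flour: 2/3 cup × 40/9 × 127 g/cup ≈ 376.3 g
sour cream: 2/3 cup × 40/9 × 230 g/cup ÷ 1000 g/kg ≈ 0.7 kg
raisins: 6 oz × 40/9 × 28.35 g/oz = 756.0 g
chopped pecans: 1.75 cup × 40/9 × 110 g/cup ≈ 855.6 g

honey: 53.3 tbsp; bread flour: 376.3 g; sour cream: 0.7 kg; raisins: 756.0 g; chopped pecans: 855.6 g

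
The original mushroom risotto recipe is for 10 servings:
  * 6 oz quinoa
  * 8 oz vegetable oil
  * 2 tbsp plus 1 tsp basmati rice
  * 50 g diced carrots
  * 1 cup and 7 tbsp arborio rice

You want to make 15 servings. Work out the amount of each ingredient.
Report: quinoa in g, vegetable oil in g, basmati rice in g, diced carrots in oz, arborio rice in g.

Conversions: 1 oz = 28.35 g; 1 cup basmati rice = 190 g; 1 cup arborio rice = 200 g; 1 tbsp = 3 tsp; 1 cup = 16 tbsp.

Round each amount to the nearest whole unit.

quinoa: 255 g; vegetable oil: 340 g; basmati rice: 42 g; diced carrots: 3 oz; arborio rice: 431 g

Scaling factor: 15/10 = 3/2 = 1.5.
quinoa: 6 oz × 3/2 × 28.35 g/oz ≈ 255 g
vegetable oil: 8 oz × 3/2 × 28.35 g/oz ≈ 340 g
basmati rice: (2 tbsp + 1 tsp = 7/3 tbsp) × 3/2 ÷ 16 tbsp/cup × 190 g/cup ≈ 42 g
diced carrots: 50 g × 3/2 ÷ 28.35 g/oz ≈ 3 oz
arborio rice: (1 cup + 7 tbsp = 1.4375 cup) × 3/2 × 200 g/cup ≈ 431 g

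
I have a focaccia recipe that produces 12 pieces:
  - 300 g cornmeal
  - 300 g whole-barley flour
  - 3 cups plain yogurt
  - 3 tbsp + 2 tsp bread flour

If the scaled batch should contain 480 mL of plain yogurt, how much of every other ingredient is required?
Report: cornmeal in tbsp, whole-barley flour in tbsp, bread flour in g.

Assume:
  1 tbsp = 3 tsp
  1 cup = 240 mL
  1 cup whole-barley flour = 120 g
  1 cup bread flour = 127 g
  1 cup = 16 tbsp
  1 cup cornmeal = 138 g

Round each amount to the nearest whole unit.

cornmeal: 23 tbsp; whole-barley flour: 27 tbsp; bread flour: 19 g

The original recipe has 720 mL of plain yogurt, so the scaling factor is 480 ÷ 720 = 2/3.
cornmeal: 300 g × 2/3 ÷ 138 g/cup × 16 tbsp/cup ≈ 23 tbsp
whole-barley flour: 300 g × 2/3 ÷ 120 g/cup × 16 tbsp/cup ≈ 27 tbsp
bread flour: (3 tbsp + 2 tsp = 11/3 tbsp) × 2/3 ÷ 16 tbsp/cup × 127 g/cup ≈ 19 g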